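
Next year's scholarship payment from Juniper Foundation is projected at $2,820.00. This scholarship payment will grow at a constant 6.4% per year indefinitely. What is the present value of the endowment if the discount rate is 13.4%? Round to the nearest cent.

$40285.71

Growing perpetuity: P = D₁ / (r − g) = $2,820.0000 / (0.134 − 0.064) = $40,285.71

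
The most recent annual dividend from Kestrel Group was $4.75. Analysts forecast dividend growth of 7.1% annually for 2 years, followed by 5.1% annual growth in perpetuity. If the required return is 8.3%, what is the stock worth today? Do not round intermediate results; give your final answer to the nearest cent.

$161.91

D_1 = 5.08725
D_2 = 5.44844
Terminal value at year 2: TV = D_2×(1+g_2)/(r−g_2) = 5.72632/0.032 = 178.94736
P_0 = D_1/(1+r)^1 + D_2/(1+r)^2 + TV/(1+r)^2
    = 4.69737 + 4.64532 + 152.56973 = 161.91242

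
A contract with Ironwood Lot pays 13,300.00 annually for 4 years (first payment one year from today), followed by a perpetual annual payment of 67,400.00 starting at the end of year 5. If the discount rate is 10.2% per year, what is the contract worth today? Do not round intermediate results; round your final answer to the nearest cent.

PV of 4-year annuity: 13,300.00 × [1 − (1+0.102)^−4] / 0.102 = 41977.33197
Perpetuity value at year 4: 67,400.00 / 0.102 = 660784.31373
PV of perpetuity: 660784.31373 / (1+0.102)^4 = 448057.08254
Total PV = 41977.33197 + 448057.08254 = 490034.41451

490034.41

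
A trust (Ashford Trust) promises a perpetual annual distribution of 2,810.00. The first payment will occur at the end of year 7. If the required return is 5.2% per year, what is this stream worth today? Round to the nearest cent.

39866.54

Value at end of year 6: C / r = 2,810.00 / 0.052 = 54,038.4615
Discount to today: PV = 54,038.4615 / (1 + 0.052)^6 = 54,038.4615 / 1.355484 = 39,866.54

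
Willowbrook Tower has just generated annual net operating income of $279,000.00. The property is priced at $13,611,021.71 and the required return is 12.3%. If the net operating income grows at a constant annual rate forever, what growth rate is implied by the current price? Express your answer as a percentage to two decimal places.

10.04%

P = D₀(1+g)/(r−g) ⇒ P(r−g) = D₀(1+g) ⇒ g(P+D₀) = P·r − D₀
g = (P·r − D₀)/(P + D₀) = ($13,611,021.71×0.123 − $279,000.00) / ($13,611,021.71 + $279,000.00) = 0.100443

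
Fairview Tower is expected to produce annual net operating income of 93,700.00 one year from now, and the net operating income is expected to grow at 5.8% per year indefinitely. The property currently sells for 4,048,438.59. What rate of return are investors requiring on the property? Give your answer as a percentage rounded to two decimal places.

8.11%

P = D₁/(r − g) ⇒ r = D₁/P + g = 93,700.0000/4,048,438.59 + 0.058 = 0.023145 + 0.058 = 0.081145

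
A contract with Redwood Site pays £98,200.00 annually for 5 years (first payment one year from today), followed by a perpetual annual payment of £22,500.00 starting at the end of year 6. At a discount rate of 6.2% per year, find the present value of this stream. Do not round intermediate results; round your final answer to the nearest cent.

£680051.68

PV of 5-year annuity: £98,200.00 × [1 − (1+0.062)^−5] / 0.062 = 411413.18299
Perpetuity value at year 5: £22,500.00 / 0.062 = 362903.22581
PV of perpetuity: 362903.22581 / (1+0.062)^5 = 268638.49447
Total PV = 411413.18299 + 268638.49447 = 680051.67746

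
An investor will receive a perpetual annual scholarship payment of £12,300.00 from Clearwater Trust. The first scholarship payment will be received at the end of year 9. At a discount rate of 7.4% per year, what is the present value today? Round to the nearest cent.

£93894.28

Value at end of year 8: C / r = £12,300.00 / 0.074 = £166,216.2162
Discount to today: PV = £166,216.2162 / (1 + 0.074)^8 = £166,216.2162 / 1.770249 = £93,894.28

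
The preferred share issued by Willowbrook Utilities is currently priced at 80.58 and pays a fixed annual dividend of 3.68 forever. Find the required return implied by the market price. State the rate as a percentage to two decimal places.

4.57%

P = C/r ⇒ r = C/P = 3.68/80.58 = 0.045669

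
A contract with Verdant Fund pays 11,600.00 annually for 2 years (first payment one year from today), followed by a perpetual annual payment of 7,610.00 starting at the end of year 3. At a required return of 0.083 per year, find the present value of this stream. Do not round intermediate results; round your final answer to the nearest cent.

98772.81

PV of 2-year annuity: 11,600.00 × [1 − (1+0.083)^−2] / 0.083 = 20601.09695
Perpetuity value at year 2: 7,610.00 / 0.083 = 91686.74699
PV of perpetuity: 91686.74699 / (1+0.083)^2 = 78171.71701
Total PV = 20601.09695 + 78171.71701 = 98772.81396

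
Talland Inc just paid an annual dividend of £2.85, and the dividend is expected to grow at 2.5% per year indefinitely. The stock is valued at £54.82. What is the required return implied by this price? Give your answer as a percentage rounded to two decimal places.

D₁ = £2.85 × 1.025 = £2.9213
P = D₁/(r − g) ⇒ r = D₁/P + g = £2.9213/£54.82 + 0.025 = 0.053288 + 0.025 = 0.078288

7.83%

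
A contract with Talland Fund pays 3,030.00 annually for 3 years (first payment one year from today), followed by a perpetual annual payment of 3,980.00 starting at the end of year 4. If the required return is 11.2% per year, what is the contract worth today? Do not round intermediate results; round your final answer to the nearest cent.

PV of 3-year annuity: 3,030.00 × [1 − (1+0.112)^−3] / 0.112 = 7378.77515
Perpetuity value at year 3: 3,980.00 / 0.112 = 35535.71429
PV of perpetuity: 35535.71429 / (1+0.112)^3 = 25843.46177
Total PV = 7378.77515 + 25843.46177 = 33222.23693

33222.24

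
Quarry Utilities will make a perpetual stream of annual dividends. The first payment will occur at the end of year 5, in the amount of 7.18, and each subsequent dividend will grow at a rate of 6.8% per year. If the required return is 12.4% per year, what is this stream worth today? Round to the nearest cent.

80.33

Value at end of year 4: C₁ / (r − g) = 7.18 / (0.124 − 0.068) = 128.2143
Discount to today: PV = 128.2143 / (1 + 0.124)^4 = 128.2143 / 1.596119 = 80.33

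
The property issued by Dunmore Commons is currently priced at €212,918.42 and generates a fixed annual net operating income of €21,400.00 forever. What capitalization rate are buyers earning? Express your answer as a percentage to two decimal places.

P = C/r ⇒ r = C/P = €21,400.00/€212,918.42 = 0.100508

10.05%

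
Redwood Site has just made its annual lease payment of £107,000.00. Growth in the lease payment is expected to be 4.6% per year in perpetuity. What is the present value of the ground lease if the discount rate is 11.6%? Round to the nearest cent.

D₁ = D₀ × (1 + g) = £107,000.00 × 1.046 = £111,922.0000
Growing perpetuity: P = D₁ / (r − g) = £111,922.0000 / (0.116 − 0.046) = £1,598,885.71

£1598885.71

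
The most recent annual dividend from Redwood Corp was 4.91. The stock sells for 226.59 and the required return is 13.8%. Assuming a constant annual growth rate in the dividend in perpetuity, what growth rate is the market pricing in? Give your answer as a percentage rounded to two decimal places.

P = D₀(1+g)/(r−g) ⇒ P(r−g) = D₀(1+g) ⇒ g(P+D₀) = P·r − D₀
g = (P·r − D₀)/(P + D₀) = (226.59×0.138 − 4.91) / (226.59 + 4.91) = 0.113864

11.39%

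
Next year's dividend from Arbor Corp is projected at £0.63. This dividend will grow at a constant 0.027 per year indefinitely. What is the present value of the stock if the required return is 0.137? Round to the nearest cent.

Growing perpetuity: P = D₁ / (r − g) = £0.6300 / (0.137 − 0.027) = £5.73

£5.73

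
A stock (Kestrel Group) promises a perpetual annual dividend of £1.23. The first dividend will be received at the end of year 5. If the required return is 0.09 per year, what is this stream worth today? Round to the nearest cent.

£9.68

Value at end of year 4: C / r = £1.23 / 0.09 = £13.6667
Discount to today: PV = £13.6667 / (1 + 0.09)^4 = £13.6667 / 1.411582 = £9.68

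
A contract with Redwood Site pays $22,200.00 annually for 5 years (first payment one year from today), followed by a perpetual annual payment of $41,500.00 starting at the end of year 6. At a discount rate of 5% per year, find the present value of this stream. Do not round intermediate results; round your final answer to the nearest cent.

PV of 5-year annuity: $22,200.00 × [1 − (1+0.05)^−5] / 0.05 = 96114.38209
Perpetuity value at year 5: $41,500.00 / 0.05 = 830000.00000
PV of perpetuity: 830000.00000 / (1+0.05)^5 = 650326.71817
Total PV = 96114.38209 + 650326.71817 = 746441.10026

$746441.10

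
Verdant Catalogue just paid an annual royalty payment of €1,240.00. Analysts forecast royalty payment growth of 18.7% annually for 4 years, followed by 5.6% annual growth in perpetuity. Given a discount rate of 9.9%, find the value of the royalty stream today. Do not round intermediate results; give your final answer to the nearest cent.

D_1 = 1471.88000
D_2 = 1747.12156
D_3 = 2073.83329
D_4 = 2461.64012
Terminal value at year 4: TV = D_4×(1+g_2)/(r−g_2) = 2599.49196/0.043 = 60453.30148
P_0 = D_1/(1+r)^1 + D_2/(1+r)^2 + D_3/(1+r)^3 + D_4/(1+r)^4 + TV/(1+r)^4
    = 1339.29026 + 1446.53098 + 1562.35875 + 1687.46118 + 41440.90718 = 47476.54835

€47476.55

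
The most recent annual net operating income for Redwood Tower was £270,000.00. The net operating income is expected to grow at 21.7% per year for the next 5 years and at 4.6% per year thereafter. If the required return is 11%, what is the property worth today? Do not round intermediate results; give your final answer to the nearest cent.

D_1 = 328590.00000
D_2 = 399894.03000
D_3 = 486671.03451
D_4 = 592278.64900
D_5 = 720803.11583
Terminal value at year 5: TV = D_5×(1+g_2)/(r−g_2) = 753960.05916/0.064 = 11780625.92437
P_0 = D_1/(1+r)^1 + D_2/(1+r)^2 + D_3/(1+r)^3 + D_4/(1+r)^4 + D_5/(1+r)^5 + TV/(1+r)^5
    = 296027.02703 + 324562.96567 + 355849.66596 + 390152.29142 + 427761.56636 + 6991228.10018 = 8785581.61661

£8785581.62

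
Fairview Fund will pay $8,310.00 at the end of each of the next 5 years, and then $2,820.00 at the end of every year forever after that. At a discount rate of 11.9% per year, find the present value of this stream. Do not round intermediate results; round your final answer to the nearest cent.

$43536.83

PV of 5-year annuity: $8,310.00 × [1 − (1+0.119)^−5] / 0.119 = 30030.04876
Perpetuity value at year 5: $2,820.00 / 0.119 = 23697.47899
PV of perpetuity: 23697.47899 / (1+0.119)^5 = 13506.77652
Total PV = 30030.04876 + 13506.77652 = 43536.82529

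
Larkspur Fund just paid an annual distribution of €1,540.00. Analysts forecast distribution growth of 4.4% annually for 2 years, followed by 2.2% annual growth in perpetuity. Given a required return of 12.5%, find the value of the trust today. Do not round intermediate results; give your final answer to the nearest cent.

D_1 = 1607.76000
D_2 = 1678.50144
Terminal value at year 2: TV = D_2×(1+g_2)/(r−g_2) = 1715.42847/0.103 = 16654.64536
P_0 = D_1/(1+r)^1 + D_2/(1+r)^2 + TV/(1+r)^2
    = 1429.12000 + 1326.22336 + 13159.22596 = 15914.56932

€15914.57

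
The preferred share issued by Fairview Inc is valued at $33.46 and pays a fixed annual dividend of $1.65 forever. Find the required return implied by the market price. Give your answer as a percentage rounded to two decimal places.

P = C/r ⇒ r = C/P = $1.65/$33.46 = 0.049313

4.93%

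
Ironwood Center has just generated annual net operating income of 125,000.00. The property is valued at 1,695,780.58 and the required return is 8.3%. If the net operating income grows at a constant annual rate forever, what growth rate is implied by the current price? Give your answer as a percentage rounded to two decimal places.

P = D₀(1+g)/(r−g) ⇒ P(r−g) = D₀(1+g) ⇒ g(P+D₀) = P·r − D₀
g = (P·r − D₀)/(P + D₀) = (1,695,780.58×0.083 − 125,000.00) / (1,695,780.58 + 125,000.00) = 0.008650

0.87%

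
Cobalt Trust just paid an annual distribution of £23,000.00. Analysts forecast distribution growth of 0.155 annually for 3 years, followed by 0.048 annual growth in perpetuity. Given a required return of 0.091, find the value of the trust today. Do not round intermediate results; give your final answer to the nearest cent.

£742524.85

D_1 = 26565.00000
D_2 = 30682.57500
D_3 = 35438.37413
Terminal value at year 3: TV = D_3×(1+g_2)/(r−g_2) = 37139.41608/0.043 = 863707.35077
P_0 = D_1/(1+r)^1 + D_2/(1+r)^2 + D_3/(1+r)^3 + TV/(1+r)^3
    = 24349.22090 + 25777.58949 + 27289.74873 + 665108.29464 = 742524.85377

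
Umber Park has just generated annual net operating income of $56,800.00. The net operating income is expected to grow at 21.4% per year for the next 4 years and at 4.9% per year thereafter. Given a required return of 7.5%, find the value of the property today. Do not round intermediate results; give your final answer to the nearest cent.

D_1 = 68955.20000
D_2 = 83711.61280
D_3 = 101625.89794
D_4 = 123373.84010
Terminal value at year 4: TV = D_4×(1+g_2)/(r−g_2) = 129419.15826/0.026 = 4977659.93319
P_0 = D_1/(1+r)^1 + D_2/(1+r)^2 + D_3/(1+r)^3 + D_4/(1+r)^4 + TV/(1+r)^4
    = 64144.37209 + 72438.38858 + 81804.84068 + 92382.39683 + 3727274.39502 = 4038044.39320

$4038044.39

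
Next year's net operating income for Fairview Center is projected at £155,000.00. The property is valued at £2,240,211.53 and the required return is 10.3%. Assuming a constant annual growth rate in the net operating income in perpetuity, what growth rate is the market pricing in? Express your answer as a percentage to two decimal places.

P = D₁/(r−g) ⇒ g = r − D₁/P = 0.103 − £155,000.00/£2,240,211.53 = 0.033810

3.38%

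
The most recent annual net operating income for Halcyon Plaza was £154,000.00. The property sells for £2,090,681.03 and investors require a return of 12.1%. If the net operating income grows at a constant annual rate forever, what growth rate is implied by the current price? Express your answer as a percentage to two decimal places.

4.41%

P = D₀(1+g)/(r−g) ⇒ P(r−g) = D₀(1+g) ⇒ g(P+D₀) = P·r − D₀
g = (P·r − D₀)/(P + D₀) = (£2,090,681.03×0.121 − £154,000.00) / (£2,090,681.03 + £154,000.00) = 0.044092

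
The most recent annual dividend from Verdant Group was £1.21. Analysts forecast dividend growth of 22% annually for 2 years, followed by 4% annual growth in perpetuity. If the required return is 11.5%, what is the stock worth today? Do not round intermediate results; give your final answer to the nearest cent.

D_1 = 1.47620
D_2 = 1.80096
Terminal value at year 2: TV = D_2×(1+g_2)/(r−g_2) = 1.87300/0.075 = 24.97337
P_0 = D_1/(1+r)^1 + D_2/(1+r)^2 + TV/(1+r)^2
    = 1.32395 + 1.44862 + 20.08757 = 22.86014

£22.86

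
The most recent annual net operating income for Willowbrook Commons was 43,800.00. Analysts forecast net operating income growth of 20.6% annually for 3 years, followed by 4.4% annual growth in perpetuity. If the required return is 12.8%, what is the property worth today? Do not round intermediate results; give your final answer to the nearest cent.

815712.95

D_1 = 52822.80000
D_2 = 63704.29680
D_3 = 76827.38194
Terminal value at year 3: TV = D_3×(1+g_2)/(r−g_2) = 80207.78675/0.084 = 954854.60412
P_0 = D_1/(1+r)^1 + D_2/(1+r)^2 + D_3/(1+r)^3 + TV/(1+r)^3
    = 46828.72340 + 50066.87981 + 53528.95129 + 665288.39456 = 815712.94906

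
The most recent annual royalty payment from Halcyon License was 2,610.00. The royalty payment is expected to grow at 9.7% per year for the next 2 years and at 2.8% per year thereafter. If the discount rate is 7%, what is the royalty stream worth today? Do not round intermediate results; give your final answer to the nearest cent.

D_1 = 2863.17000
D_2 = 3140.89749
Terminal value at year 2: TV = D_2×(1+g_2)/(r−g_2) = 3228.84262/0.042 = 76877.20523
P_0 = D_1/(1+r)^1 + D_2/(1+r)^2 + TV/(1+r)^2
    = 2675.85981 + 2743.38151 + 67147.52837 = 72566.76969

72566.77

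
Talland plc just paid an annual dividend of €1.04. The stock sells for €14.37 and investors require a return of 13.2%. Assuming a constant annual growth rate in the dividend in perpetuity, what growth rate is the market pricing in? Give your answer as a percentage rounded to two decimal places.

P = D₀(1+g)/(r−g) ⇒ P(r−g) = D₀(1+g) ⇒ g(P+D₀) = P·r − D₀
g = (P·r − D₀)/(P + D₀) = (€14.37×0.132 − €1.04) / (€14.37 + €1.04) = 0.055603

5.56%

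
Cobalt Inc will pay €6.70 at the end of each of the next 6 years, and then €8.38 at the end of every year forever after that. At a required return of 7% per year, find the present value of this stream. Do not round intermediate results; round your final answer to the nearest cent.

€111.71

PV of 6-year annuity: €6.70 × [1 − (1+0.07)^−6] / 0.07 = 31.93582
Perpetuity value at year 6: €8.38 / 0.07 = 119.71429
PV of perpetuity: 119.71429 / (1+0.07)^6 = 79.77068
Total PV = 31.93582 + 79.77068 = 111.70650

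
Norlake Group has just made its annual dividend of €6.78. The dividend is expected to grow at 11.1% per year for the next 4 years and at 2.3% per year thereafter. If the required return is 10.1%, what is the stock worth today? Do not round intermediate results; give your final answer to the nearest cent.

€119.94

D_1 = 7.53258
D_2 = 8.36870
D_3 = 9.29762
D_4 = 10.32966
Terminal value at year 4: TV = D_4×(1+g_2)/(r−g_2) = 10.56724/0.078 = 135.47743
P_0 = D_1/(1+r)^1 + D_2/(1+r)^2 + D_3/(1+r)^3 + D_4/(1+r)^4 + TV/(1+r)^4
    = 6.84158 + 6.90372 + 6.96642 + 7.02970 + 92.19719 = 119.93861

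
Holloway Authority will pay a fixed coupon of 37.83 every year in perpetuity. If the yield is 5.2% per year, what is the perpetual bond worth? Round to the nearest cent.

727.50

Level perpetuity: PV = C / r = 37.83 / 0.052 = 727.50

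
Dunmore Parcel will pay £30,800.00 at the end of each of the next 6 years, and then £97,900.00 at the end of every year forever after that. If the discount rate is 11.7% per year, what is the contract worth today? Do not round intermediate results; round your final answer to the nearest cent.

£558516.70

PV of 6-year annuity: £30,800.00 × [1 − (1+0.117)^−6] / 0.117 = 127714.62464
Perpetuity value at year 6: £97,900.00 / 0.117 = 836752.13675
PV of perpetuity: 836752.13675 / (1+0.117)^6 = 430802.07987
Total PV = 127714.62464 + 430802.07987 = 558516.70451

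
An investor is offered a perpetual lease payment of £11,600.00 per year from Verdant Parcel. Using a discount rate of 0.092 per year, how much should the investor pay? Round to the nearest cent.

£126086.96

Level perpetuity: PV = C / r = £11,600.00 / 0.092 = £126,086.96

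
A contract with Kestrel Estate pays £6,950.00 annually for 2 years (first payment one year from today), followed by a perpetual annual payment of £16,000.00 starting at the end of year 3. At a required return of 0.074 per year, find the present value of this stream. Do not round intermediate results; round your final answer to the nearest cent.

£199943.92

PV of 2-year annuity: £6,950.00 × [1 − (1+0.074)^−2] / 0.074 = 12496.40218
Perpetuity value at year 2: £16,000.00 / 0.074 = 216216.21622
PV of perpetuity: 216216.21622 / (1+0.074)^2 = 187447.52055
Total PV = 12496.40218 + 187447.52055 = 199943.92273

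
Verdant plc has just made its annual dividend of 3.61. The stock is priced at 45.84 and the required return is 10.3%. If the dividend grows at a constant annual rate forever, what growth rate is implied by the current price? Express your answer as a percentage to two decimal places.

P = D₀(1+g)/(r−g) ⇒ P(r−g) = D₀(1+g) ⇒ g(P+D₀) = P·r − D₀
g = (P·r − D₀)/(P + D₀) = (45.84×0.103 − 3.61) / (45.84 + 3.61) = 0.022478

2.25%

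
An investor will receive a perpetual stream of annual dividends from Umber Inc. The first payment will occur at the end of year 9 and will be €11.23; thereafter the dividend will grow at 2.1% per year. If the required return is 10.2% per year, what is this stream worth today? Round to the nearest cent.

€63.74

Value at end of year 8: C₁ / (r − g) = €11.23 / (0.102 − 0.021) = €138.6420
Discount to today: PV = €138.6420 / (1 + 0.102)^8 = €138.6420 / 2.174967 = €63.74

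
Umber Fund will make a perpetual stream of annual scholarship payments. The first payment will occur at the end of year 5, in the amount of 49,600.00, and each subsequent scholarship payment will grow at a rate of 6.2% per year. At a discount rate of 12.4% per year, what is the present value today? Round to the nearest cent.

501215.79

Value at end of year 4: C₁ / (r − g) = 49,600.00 / (0.124 − 0.062) = 800,000.0000
Discount to today: PV = 800,000.0000 / (1 + 0.124)^4 = 800,000.0000 / 1.596119 = 501,215.79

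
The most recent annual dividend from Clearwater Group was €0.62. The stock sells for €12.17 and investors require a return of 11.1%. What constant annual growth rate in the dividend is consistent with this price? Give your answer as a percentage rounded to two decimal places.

P = D₀(1+g)/(r−g) ⇒ P(r−g) = D₀(1+g) ⇒ g(P+D₀) = P·r − D₀
g = (P·r − D₀)/(P + D₀) = (€12.17×0.111 − €0.62) / (€12.17 + €0.62) = 0.057144

5.71%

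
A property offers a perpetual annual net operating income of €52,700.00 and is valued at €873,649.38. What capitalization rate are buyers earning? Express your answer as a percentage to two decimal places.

P = C/r ⇒ r = C/P = €52,700.00/€873,649.38 = 0.060322

6.03%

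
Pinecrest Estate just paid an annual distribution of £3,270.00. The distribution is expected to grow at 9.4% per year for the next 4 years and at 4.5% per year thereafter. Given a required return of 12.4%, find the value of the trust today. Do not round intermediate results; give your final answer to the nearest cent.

D_1 = 3577.38000
D_2 = 3913.65372
D_3 = 4281.53717
D_4 = 4684.00166
Terminal value at year 4: TV = D_4×(1+g_2)/(r−g_2) = 4894.78174/0.079 = 61959.26251
P_0 = D_1/(1+r)^1 + D_2/(1+r)^2 + D_3/(1+r)^3 + D_4/(1+r)^4 + TV/(1+r)^4
    = 3182.72242 + 3097.77431 + 3015.09350 + 2934.61948 + 38818.70069 = 51048.91040

£51048.91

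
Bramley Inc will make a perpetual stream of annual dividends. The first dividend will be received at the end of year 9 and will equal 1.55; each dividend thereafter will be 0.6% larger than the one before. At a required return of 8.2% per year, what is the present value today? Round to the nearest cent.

10.86

Value at end of year 8: C₁ / (r − g) = 1.55 / (0.082 − 0.006) = 20.3947
Discount to today: PV = 20.3947 / (1 + 0.082)^8 = 20.3947 / 1.878530 = 10.86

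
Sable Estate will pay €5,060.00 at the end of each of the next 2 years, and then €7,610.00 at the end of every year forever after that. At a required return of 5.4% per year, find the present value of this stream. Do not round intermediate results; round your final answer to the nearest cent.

€136211.17

PV of 2-year annuity: €5,060.00 × [1 − (1+0.054)^−2] / 0.054 = 9355.55884
Perpetuity value at year 2: €7,610.00 / 0.054 = 140925.92593
PV of perpetuity: 140925.92593 / (1+0.054)^2 = 126855.60918
Total PV = 9355.55884 + 126855.60918 = 136211.16801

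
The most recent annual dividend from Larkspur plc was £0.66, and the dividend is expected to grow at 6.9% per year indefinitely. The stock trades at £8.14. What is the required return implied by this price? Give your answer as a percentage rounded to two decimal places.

D₁ = £0.66 × 1.069 = £0.7055
P = D₁/(r − g) ⇒ r = D₁/P + g = £0.7055/£8.14 + 0.069 = 0.086676 + 0.069 = 0.155676

15.57%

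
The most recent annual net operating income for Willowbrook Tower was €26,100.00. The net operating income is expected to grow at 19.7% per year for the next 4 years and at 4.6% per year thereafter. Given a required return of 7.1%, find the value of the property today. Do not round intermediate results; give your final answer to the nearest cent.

D_1 = 31241.70000
D_2 = 37396.31490
D_3 = 44763.38894
D_4 = 53581.77656
Terminal value at year 4: TV = D_4×(1+g_2)/(r−g_2) = 56046.53828/0.025 = 2241861.53108
P_0 = D_1/(1+r)^1 + D_2/(1+r)^2 + D_3/(1+r)^3 + D_4/(1+r)^4 + TV/(1+r)^4
    = 29170.58824 + 32602.42215 + 36438.00122 + 40724.82489 + 1703926.67358 = 1842862.51008

€1842862.51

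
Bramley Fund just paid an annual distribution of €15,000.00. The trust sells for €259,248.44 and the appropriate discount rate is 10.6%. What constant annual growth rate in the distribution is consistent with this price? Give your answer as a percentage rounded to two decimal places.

P = D₀(1+g)/(r−g) ⇒ P(r−g) = D₀(1+g) ⇒ g(P+D₀) = P·r − D₀
g = (P·r − D₀)/(P + D₀) = (€259,248.44×0.106 − €15,000.00) / (€259,248.44 + €15,000.00) = 0.045507

4.55%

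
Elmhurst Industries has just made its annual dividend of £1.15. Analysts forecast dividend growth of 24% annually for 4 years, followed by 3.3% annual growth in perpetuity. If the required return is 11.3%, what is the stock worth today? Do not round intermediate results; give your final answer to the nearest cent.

D_1 = 1.42600
D_2 = 1.76824
D_3 = 2.19262
D_4 = 2.71885
Terminal value at year 4: TV = D_4×(1+g_2)/(r−g_2) = 2.80857/0.08 = 35.10710
P_0 = D_1/(1+r)^1 + D_2/(1+r)^2 + D_3/(1+r)^3 + D_4/(1+r)^4 + TV/(1+r)^4
    = 1.28122 + 1.42742 + 1.59029 + 1.77176 + 22.87780 = 28.94849

£28.95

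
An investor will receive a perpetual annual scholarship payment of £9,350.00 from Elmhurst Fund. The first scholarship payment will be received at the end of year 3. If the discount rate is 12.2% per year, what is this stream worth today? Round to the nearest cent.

£60878.80

Value at end of year 2: C / r = £9,350.00 / 0.122 = £76,639.3443
Discount to today: PV = £76,639.3443 / (1 + 0.122)^2 = £76,639.3443 / 1.258884 = £60,878.80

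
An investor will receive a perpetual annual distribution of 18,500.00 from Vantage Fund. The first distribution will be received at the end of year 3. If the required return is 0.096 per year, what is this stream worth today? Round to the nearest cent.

Value at end of year 2: C / r = 18,500.00 / 0.096 = 192,708.3333
Discount to today: PV = 192,708.3333 / (1 + 0.096)^2 = 192,708.3333 / 1.201216 = 160,427.71

160427.71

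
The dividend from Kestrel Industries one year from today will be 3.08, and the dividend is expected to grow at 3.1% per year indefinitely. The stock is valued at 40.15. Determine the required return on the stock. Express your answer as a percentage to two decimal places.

10.77%

P = D₁/(r − g) ⇒ r = D₁/P + g = 3.0800/40.15 + 0.031 = 0.076712 + 0.031 = 0.107712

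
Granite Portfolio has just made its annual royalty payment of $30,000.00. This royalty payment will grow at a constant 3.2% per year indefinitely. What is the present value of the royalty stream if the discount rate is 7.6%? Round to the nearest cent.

D₁ = D₀ × (1 + g) = $30,000.00 × 1.032 = $30,960.0000
Growing perpetuity: P = D₁ / (r − g) = $30,960.0000 / (0.076 − 0.032) = $703,636.36

$703636.36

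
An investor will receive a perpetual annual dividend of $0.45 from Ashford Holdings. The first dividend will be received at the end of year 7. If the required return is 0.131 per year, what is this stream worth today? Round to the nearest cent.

Value at end of year 6: C / r = $0.45 / 0.131 = $3.4351
Discount to today: PV = $3.4351 / (1 + 0.131)^6 = $3.4351 / 2.093031 = $1.64

$1.64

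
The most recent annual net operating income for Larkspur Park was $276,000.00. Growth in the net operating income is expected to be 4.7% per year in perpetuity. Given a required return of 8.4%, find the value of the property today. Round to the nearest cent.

$7810054.05

D₁ = D₀ × (1 + g) = $276,000.00 × 1.047 = $288,972.0000
Growing perpetuity: P = D₁ / (r − g) = $288,972.0000 / (0.084 − 0.047) = $7,810,054.05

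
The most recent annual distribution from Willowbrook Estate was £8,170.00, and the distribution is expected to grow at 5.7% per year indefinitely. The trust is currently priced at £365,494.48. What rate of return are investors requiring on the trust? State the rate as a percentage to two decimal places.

8.06%

D₁ = £8,170.00 × 1.057 = £8,635.6900
P = D₁/(r − g) ⇒ r = D₁/P + g = £8,635.6900/£365,494.48 + 0.057 = 0.023627 + 0.057 = 0.080627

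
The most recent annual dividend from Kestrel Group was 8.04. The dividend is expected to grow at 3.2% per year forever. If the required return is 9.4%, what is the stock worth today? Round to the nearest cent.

D₁ = D₀ × (1 + g) = 8.04 × 1.032 = 8.2973
Growing perpetuity: P = D₁ / (r − g) = 8.2973 / (0.094 − 0.032) = 133.83

133.83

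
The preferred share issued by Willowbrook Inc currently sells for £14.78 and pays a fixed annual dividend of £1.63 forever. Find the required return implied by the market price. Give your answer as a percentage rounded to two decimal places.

11.03%

P = C/r ⇒ r = C/P = £1.63/£14.78 = 0.110284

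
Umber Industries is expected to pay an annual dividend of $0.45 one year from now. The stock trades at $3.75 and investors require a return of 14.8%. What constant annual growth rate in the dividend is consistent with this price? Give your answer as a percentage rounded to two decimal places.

P = D₁/(r−g) ⇒ g = r − D₁/P = 0.148 − $0.45/$3.75 = 0.028000

2.80%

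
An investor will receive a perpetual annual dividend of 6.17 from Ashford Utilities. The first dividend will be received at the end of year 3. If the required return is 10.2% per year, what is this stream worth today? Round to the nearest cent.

Value at end of year 2: C / r = 6.17 / 0.102 = 60.4902
Discount to today: PV = 60.4902 / (1 + 0.102)^2 = 60.4902 / 1.214404 = 49.81

49.81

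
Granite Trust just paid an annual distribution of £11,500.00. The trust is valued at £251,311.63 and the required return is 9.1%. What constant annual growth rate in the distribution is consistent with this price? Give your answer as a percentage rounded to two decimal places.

P = D₀(1+g)/(r−g) ⇒ P(r−g) = D₀(1+g) ⇒ g(P+D₀) = P·r − D₀
g = (P·r − D₀)/(P + D₀) = (£251,311.63×0.091 − £11,500.00) / (£251,311.63 + £11,500.00) = 0.043260

4.33%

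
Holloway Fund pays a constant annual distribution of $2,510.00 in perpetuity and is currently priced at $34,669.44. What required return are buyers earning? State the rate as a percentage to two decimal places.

7.24%

P = C/r ⇒ r = C/P = $2,510.00/$34,669.44 = 0.072398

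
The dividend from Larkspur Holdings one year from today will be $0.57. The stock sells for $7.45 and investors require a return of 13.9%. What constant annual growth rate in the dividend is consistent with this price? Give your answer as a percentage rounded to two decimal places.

6.25%

P = D₁/(r−g) ⇒ g = r − D₁/P = 0.139 − $0.57/$7.45 = 0.062490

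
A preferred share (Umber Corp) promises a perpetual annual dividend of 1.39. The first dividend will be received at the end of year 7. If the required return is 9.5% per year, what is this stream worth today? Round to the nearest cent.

8.49

Value at end of year 6: C / r = 1.39 / 0.095 = 14.6316
Discount to today: PV = 14.6316 / (1 + 0.095)^6 = 14.6316 / 1.723791 = 8.49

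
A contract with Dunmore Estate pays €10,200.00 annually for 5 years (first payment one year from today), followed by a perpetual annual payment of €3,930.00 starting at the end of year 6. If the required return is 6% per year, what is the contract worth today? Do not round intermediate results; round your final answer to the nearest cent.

€91911.52

PV of 5-year annuity: €10,200.00 × [1 − (1+0.06)^−5] / 0.06 = 42966.11061
Perpetuity value at year 5: €3,930.00 / 0.06 = 65500.00000
PV of perpetuity: 65500.00000 / (1+0.06)^5 = 48945.41032
Total PV = 42966.11061 + 48945.41032 = 91911.52094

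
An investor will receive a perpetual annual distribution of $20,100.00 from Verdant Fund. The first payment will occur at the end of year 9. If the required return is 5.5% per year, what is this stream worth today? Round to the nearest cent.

Value at end of year 8: C / r = $20,100.00 / 0.055 = $365,454.5455
Discount to today: PV = $365,454.5455 / (1 + 0.055)^8 = $365,454.5455 / 1.534687 = $238,129.77

$238129.77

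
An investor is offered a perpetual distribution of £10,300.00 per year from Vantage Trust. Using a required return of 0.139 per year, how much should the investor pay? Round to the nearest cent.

Level perpetuity: PV = C / r = £10,300.00 / 0.139 = £74,100.72

£74100.72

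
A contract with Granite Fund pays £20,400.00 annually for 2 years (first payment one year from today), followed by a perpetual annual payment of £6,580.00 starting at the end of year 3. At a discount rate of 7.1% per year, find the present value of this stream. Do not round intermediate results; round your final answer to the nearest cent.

PV of 2-year annuity: £20,400.00 × [1 − (1+0.071)^−2] / 0.071 = 36832.51078
Perpetuity value at year 2: £6,580.00 / 0.071 = 92676.05634
PV of perpetuity: 92676.05634 / (1+0.071)^2 = 80795.76610
Total PV = 36832.51078 + 80795.76610 = 117628.27688

£117628.28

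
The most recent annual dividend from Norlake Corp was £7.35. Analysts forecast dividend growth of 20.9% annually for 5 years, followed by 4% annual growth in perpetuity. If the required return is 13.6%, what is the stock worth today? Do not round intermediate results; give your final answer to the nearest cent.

D_1 = 8.88615
D_2 = 10.74336
D_3 = 12.98872
D_4 = 15.70336
D_5 = 18.98536
Terminal value at year 5: TV = D_5×(1+g_2)/(r−g_2) = 19.74477/0.096 = 205.67474
P_0 = D_1/(1+r)^1 + D_2/(1+r)^2 + D_3/(1+r)^3 + D_4/(1+r)^4 + D_5/(1+r)^5 + TV/(1+r)^5
    = 7.82232 + 8.32498 + 8.85995 + 9.42929 + 10.03523 + 108.71496 = 153.18672

£153.19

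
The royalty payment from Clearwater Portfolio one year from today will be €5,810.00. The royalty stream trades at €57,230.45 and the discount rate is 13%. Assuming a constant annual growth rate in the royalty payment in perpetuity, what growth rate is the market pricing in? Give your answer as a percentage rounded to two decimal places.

P = D₁/(r−g) ⇒ g = r − D₁/P = 0.13 − €5,810.00/€57,230.45 = 0.028481

2.85%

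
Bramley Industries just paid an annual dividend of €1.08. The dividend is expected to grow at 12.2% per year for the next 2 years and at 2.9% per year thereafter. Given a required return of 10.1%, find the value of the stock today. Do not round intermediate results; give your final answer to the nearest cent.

€18.25

D_1 = 1.21176
D_2 = 1.35959
Terminal value at year 2: TV = D_2×(1+g_2)/(r−g_2) = 1.39902/0.072 = 19.43087
P_0 = D_1/(1+r)^1 + D_2/(1+r)^2 + TV/(1+r)^2
    = 1.10060 + 1.12159 + 16.02942 = 18.25161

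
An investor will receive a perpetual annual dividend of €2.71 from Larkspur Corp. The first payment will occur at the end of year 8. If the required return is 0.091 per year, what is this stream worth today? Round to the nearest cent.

Value at end of year 7: C / r = €2.71 / 0.091 = €29.7802
Discount to today: PV = €29.7802 / (1 + 0.091)^7 = €29.7802 / 1.839811 = €16.19

€16.19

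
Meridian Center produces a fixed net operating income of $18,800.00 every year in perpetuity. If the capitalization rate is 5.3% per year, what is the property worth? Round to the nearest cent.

Level perpetuity: PV = C / r = $18,800.00 / 0.053 = $354,716.98

$354716.98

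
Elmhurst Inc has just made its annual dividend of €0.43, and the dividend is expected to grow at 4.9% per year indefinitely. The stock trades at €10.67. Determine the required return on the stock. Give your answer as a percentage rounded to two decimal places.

D₁ = €0.43 × 1.049 = €0.4511
P = D₁/(r − g) ⇒ r = D₁/P + g = €0.4511/€10.67 + 0.049 = 0.042275 + 0.049 = 0.091275

9.13%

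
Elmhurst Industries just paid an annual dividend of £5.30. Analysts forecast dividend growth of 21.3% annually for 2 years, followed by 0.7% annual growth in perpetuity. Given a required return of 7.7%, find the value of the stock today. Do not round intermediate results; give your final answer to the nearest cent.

D_1 = 6.42890
D_2 = 7.79826
Terminal value at year 2: TV = D_2×(1+g_2)/(r−g_2) = 7.85284/0.07 = 112.18348
P_0 = D_1/(1+r)^1 + D_2/(1+r)^2 + TV/(1+r)^2
    = 5.96927 + 6.72305 + 96.71581 = 109.40813

£109.41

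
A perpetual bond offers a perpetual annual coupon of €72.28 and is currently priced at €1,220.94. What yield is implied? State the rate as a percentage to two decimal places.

P = C/r ⇒ r = C/P = €72.28/€1,220.94 = 0.059200

5.92%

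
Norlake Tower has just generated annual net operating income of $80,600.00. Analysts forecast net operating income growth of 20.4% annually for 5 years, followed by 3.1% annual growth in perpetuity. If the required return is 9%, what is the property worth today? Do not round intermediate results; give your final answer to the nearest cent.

$2864537.14

D_1 = 97042.40000
D_2 = 116839.04960
D_3 = 140674.21572
D_4 = 169371.75572
D_5 = 203923.59389
Terminal value at year 5: TV = D_5×(1+g_2)/(r−g_2) = 210245.22530/0.059 = 3563478.39497
P_0 = D_1/(1+r)^1 + D_2/(1+r)^2 + D_3/(1+r)^3 + D_4/(1+r)^4 + D_5/(1+r)^5 + TV/(1+r)^5
    = 89029.72477 + 98341.09048 + 108626.30545 + 119987.22180 + 132536.34408 + 2316016.45329 = 2864537.13987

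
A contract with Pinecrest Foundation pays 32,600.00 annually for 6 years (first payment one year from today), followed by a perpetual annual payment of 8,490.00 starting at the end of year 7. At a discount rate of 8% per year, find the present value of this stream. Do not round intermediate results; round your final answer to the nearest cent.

217582.63

PV of 6-year annuity: 32,600.00 × [1 − (1+0.08)^−6] / 0.08 = 150705.87705
Perpetuity value at year 6: 8,490.00 / 0.08 = 106125.00000
PV of perpetuity: 106125.00000 / (1+0.08)^6 = 66876.75165
Total PV = 150705.87705 + 66876.75165 = 217582.62870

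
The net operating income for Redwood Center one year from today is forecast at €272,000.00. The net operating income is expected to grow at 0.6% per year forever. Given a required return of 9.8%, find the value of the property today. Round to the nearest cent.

Growing perpetuity: P = D₁ / (r − g) = €272,000.0000 / (0.098 − 0.006) = €2,956,521.74

€2956521.74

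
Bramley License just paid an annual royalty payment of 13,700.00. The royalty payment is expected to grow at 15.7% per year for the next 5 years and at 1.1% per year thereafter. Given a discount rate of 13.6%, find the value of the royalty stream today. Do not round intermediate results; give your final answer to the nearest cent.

193826.83

D_1 = 15850.90000
D_2 = 18339.49130
D_3 = 21218.79143
D_4 = 24550.14169
D_5 = 28404.51393
Terminal value at year 5: TV = D_5×(1+g_2)/(r−g_2) = 28716.96359/0.125 = 229735.70870
P_0 = D_1/(1+r)^1 + D_2/(1+r)^2 + D_3/(1+r)^3 + D_4/(1+r)^4 + D_5/(1+r)^5 + TV/(1+r)^5
    = 13953.25704 + 14211.19577 + 14473.90274 + 14741.46608 + 15013.97558 + 121433.03446 = 193826.83167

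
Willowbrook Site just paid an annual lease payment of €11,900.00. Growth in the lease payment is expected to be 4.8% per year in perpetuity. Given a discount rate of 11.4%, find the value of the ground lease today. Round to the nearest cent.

D₁ = D₀ × (1 + g) = €11,900.00 × 1.048 = €12,471.2000
Growing perpetuity: P = D₁ / (r − g) = €12,471.2000 / (0.114 − 0.048) = €188,957.58

€188957.58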